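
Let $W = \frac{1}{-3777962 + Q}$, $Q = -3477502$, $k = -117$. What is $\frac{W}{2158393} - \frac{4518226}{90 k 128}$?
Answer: $\frac{1474084665689652119}{439736807278604160} \approx 3.3522$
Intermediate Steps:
$W = - \frac{1}{7255464}$ ($W = \frac{1}{-3777962 - 3477502} = \frac{1}{-7255464} = - \frac{1}{7255464} \approx -1.3783 \cdot 10^{-7}$)
$\frac{W}{2158393} - \frac{4518226}{90 k 128} = - \frac{1}{7255464 \cdot 2158393} - \frac{4518226}{90 \left(-117\right) 128} = \left(- \frac{1}{7255464}\right) \frac{1}{2158393} - \frac{4518226}{\left(-10530\right) 128} = - \frac{1}{15660142709352} - \frac{4518226}{-1347840} = - \frac{1}{15660142709352} - - \frac{2259113}{673920} = - \frac{1}{15660142709352} + \frac{2259113}{673920} = \frac{1474084665689652119}{439736807278604160}$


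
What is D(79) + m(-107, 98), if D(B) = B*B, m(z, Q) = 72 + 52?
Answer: 6365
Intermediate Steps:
m(z, Q) = 124
D(B) = B**2
D(79) + m(-107, 98) = 79**2 + 124 = 6241 + 124 = 6365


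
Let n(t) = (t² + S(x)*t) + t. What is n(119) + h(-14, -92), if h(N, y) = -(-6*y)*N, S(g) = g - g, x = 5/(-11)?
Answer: 22008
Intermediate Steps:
x = -5/11 (x = 5*(-1/11) = -5/11 ≈ -0.45455)
S(g) = 0
h(N, y) = 6*N*y (h(N, y) = -(-6)*N*y = 6*N*y)
n(t) = t + t² (n(t) = (t² + 0*t) + t = (t² + 0) + t = t² + t = t + t²)
n(119) + h(-14, -92) = 119*(1 + 119) + 6*(-14)*(-92) = 119*120 + 7728 = 14280 + 7728 = 22008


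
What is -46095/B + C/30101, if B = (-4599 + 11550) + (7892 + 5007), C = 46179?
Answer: -94170489/119500970 ≈ -0.78803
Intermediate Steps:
B = 19850 (B = 6951 + 12899 = 19850)
-46095/B + C/30101 = -46095/19850 + 46179/30101 = -46095*1/19850 + 46179*(1/30101) = -9219/3970 + 46179/30101 = -94170489/119500970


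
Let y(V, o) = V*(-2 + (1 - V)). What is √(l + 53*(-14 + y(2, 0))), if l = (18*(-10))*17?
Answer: 2*I*√1030 ≈ 64.187*I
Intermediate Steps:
y(V, o) = V*(-1 - V)
l = -3060 (l = -180*17 = -3060)
√(l + 53*(-14 + y(2, 0))) = √(-3060 + 53*(-14 - 1*2*(1 + 2))) = √(-3060 + 53*(-14 - 1*2*3)) = √(-3060 + 53*(-14 - 6)) = √(-3060 + 53*(-20)) = √(-3060 - 1060) = √(-4120) = 2*I*√1030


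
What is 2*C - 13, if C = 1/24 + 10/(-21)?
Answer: -1165/84 ≈ -13.869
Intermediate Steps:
C = -73/168 (C = 1*(1/24) + 10*(-1/21) = 1/24 - 10/21 = -73/168 ≈ -0.43452)
2*C - 13 = 2*(-73/168) - 13 = -73/84 - 13 = -1165/84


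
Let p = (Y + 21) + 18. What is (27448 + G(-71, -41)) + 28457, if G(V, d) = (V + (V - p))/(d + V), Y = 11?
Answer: 391347/7 ≈ 55907.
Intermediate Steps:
p = 50 (p = (11 + 21) + 18 = 32 + 18 = 50)
G(V, d) = (-50 + 2*V)/(V + d) (G(V, d) = (V + (V - 1*50))/(d + V) = (V + (V - 50))/(V + d) = (V + (-50 + V))/(V + d) = (-50 + 2*V)/(V + d))
(27448 + G(-71, -41)) + 28457 = (27448 + 2*(-25 - 71)/(-71 - 41)) + 28457 = (27448 + 2*(-96)/(-112)) + 28457 = (27448 + 2*(-1/112)*(-96)) + 28457 = (27448 + 12/7) + 28457 = 192148/7 + 28457 = 391347/7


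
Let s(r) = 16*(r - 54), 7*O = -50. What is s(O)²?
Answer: 46895104/49 ≈ 9.5704e+5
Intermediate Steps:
O = -50/7 (O = (⅐)*(-50) = -50/7 ≈ -7.1429)
s(r) = -864 + 16*r (s(r) = 16*(-54 + r) = -864 + 16*r)
s(O)² = (-864 + 16*(-50/7))² = (-864 - 800/7)² = (-6848/7)² = 46895104/49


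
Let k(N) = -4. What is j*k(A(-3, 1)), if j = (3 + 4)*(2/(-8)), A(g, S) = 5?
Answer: 7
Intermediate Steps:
j = -7/4 (j = 7*(2*(-1/8)) = 7*(-1/4) = -7/4 ≈ -1.7500)
j*k(A(-3, 1)) = -7/4*(-4) = 7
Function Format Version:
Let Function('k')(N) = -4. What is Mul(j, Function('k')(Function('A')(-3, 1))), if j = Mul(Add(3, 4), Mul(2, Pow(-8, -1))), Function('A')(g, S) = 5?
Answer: 7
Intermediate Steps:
j = Rational(-7, 4) (j = Mul(7, Mul(2, Rational(-1, 8))) = Mul(7, Rational(-1, 4)) = Rational(-7, 4) ≈ -1.7500)
Mul(j, Function('k')(Function('A')(-3, 1))) = Mul(Rational(-7, 4), -4) = 7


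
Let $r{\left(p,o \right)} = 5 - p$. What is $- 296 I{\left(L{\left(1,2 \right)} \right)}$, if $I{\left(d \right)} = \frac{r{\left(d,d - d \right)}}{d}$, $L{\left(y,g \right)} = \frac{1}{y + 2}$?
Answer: $-4144$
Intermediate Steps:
$L{\left(y,g \right)} = \frac{1}{2 + y}$
$I{\left(d \right)} = \frac{5 - d}{d}$
$- 296 I{\left(L{\left(1,2 \right)} \right)} = - 296 \frac{5 - \frac{1}{2 + 1}}{\frac{1}{2 + 1}} = - 296 \frac{5 - \frac{1}{3}}{\frac{1}{3}} = - 296 \frac{1}{\frac{1}{3}} \left(5 - \frac{1}{3}\right) = - 296 \cdot 3 \left(5 - \frac{1}{3}\right) = - 296 \cdot 3 \cdot \frac{14}{3} = \left(-296\right) 14 = -4144$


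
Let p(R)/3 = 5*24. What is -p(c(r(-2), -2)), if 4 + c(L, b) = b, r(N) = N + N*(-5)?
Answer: -360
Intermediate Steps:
r(N) = -4*N (r(N) = N - 5*N = -4*N)
c(L, b) = -4 + b
p(R) = 360 (p(R) = 3*(5*24) = 3*120 = 360)
-p(c(r(-2), -2)) = -1*360 = -360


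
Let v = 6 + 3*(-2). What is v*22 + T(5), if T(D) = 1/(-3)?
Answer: -⅓ ≈ -0.33333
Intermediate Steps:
v = 0 (v = 6 - 6 = 0)
T(D) = -⅓
v*22 + T(5) = 0*22 - ⅓ = 0 - ⅓ = -⅓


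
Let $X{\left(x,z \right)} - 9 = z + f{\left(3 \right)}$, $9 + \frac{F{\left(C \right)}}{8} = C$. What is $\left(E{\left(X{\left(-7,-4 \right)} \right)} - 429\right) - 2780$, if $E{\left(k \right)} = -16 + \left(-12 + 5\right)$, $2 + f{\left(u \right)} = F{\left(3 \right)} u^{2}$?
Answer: $-3232$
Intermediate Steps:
$F{\left(C \right)} = -72 + 8 C$
$f{\left(u \right)} = -2 - 48 u^{2}$ ($f{\left(u \right)} = -2 + \left(-72 + 8 \cdot 3\right) u^{2} = -2 + \left(-72 + 24\right) u^{2} = -2 - 48 u^{2}$)
$X{\left(x,z \right)} = -425 + z$ ($X{\left(x,z \right)} = 9 - \left(2 + 432 - z\right) = 9 + \left(z - 434\right) = 9 + \left(-434 + z\right) = -425 + z$)
$E{\left(k \right)} = -23$ ($E{\left(k \right)} = -16 - 7 = -23$)
$\left(E{\left(X{\left(-7,-4 \right)} \right)} - 429\right) - 2780 = \left(-23 - 429\right) - 2780 = -452 - 2780 = -3232$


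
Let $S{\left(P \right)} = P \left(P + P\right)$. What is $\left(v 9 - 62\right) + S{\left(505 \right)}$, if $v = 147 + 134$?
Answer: $512517$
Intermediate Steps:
$v = 281$
$S{\left(P \right)} = 2 P^{2}$ ($S{\left(P \right)} = P 2 P = 2 P^{2}$)
$\left(v 9 - 62\right) + S{\left(505 \right)} = \left(281 \cdot 9 - 62\right) + 2 \cdot 505^{2} = \left(2529 - 62\right) + 2 \cdot 255025 = 2467 + 510050 = 512517$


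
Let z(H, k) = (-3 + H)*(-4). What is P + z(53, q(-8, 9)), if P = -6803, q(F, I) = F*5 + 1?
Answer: -7003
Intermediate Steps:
q(F, I) = 1 + 5*F (q(F, I) = 5*F + 1 = 1 + 5*F)
z(H, k) = 12 - 4*H
P + z(53, q(-8, 9)) = -6803 + (12 - 4*53) = -6803 + (12 - 212) = -6803 - 200 = -7003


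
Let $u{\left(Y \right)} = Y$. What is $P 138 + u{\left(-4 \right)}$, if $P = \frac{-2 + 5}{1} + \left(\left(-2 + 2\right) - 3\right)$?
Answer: $-4$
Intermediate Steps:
$P = 0$ ($P = 3 \cdot 1 + \left(0 - 3\right) = 3 - 3 = 0$)
$P 138 + u{\left(-4 \right)} = 0 \cdot 138 - 4 = 0 - 4 = -4$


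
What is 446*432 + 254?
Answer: 192926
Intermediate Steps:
446*432 + 254 = 192672 + 254 = 192926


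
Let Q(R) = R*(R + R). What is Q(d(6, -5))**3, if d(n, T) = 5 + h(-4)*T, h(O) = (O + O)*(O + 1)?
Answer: 18504486125000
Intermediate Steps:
h(O) = 2*O*(1 + O) (h(O) = (2*O)*(1 + O) = 2*O*(1 + O))
d(n, T) = 5 + 24*T (d(n, T) = 5 + (2*(-4)*(1 - 4))*T = 5 + (2*(-4)*(-3))*T = 5 + 24*T)
Q(R) = 2*R**2 (Q(R) = R*(2*R) = 2*R**2)
Q(d(6, -5))**3 = (2*(5 + 24*(-5))**2)**3 = (2*(5 - 120)**2)**3 = (2*(-115)**2)**3 = (2*13225)**3 = 26450**3 = 18504486125000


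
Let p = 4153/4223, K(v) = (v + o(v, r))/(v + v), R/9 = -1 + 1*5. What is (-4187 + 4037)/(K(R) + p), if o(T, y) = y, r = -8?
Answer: -2280420/20863 ≈ -109.30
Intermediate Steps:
R = 36 (R = 9*(-1 + 1*5) = 9*(-1 + 5) = 9*4 = 36)
K(v) = (-8 + v)/(2*v) (K(v) = (v - 8)/(v + v) = (-8 + v)/((2*v)) = (-8 + v)*(1/(2*v)) = (-8 + v)/(2*v))
p = 4153/4223 (p = 4153*(1/4223) = 4153/4223 ≈ 0.98342)
(-4187 + 4037)/(K(R) + p) = (-4187 + 4037)/((½)*(-8 + 36)/36 + 4153/4223) = -150/((½)*(1/36)*28 + 4153/4223) = -150/(7/18 + 4153/4223) = -150/104315/76014 = -150*76014/104315 = -2280420/20863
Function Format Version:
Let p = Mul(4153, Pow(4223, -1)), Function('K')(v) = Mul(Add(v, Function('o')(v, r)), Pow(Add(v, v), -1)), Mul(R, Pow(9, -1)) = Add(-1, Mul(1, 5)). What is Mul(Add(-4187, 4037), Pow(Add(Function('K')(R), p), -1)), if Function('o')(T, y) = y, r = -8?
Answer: Rational(-2280420, 20863) ≈ -109.30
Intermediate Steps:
R = 36 (R = Mul(9, Add(-1, Mul(1, 5))) = Mul(9, Add(-1, 5)) = Mul(9, 4) = 36)
Function('K')(v) = Mul(Rational(1, 2), Pow(v, -1), Add(-8, v)) (Function('K')(v) = Mul(Add(v, -8), Pow(Add(v, v), -1)) = Mul(Add(-8, v), Pow(Mul(2, v), -1)) = Mul(Add(-8, v), Mul(Rational(1, 2), Pow(v, -1))) = Mul(Rational(1, 2), Pow(v, -1), Add(-8, v)))
p = Rational(4153, 4223) (p = Mul(4153, Rational(1, 4223)) = Rational(4153, 4223) ≈ 0.98342)
Mul(Add(-4187, 4037), Pow(Add(Function('K')(R), p), -1)) = Mul(Add(-4187, 4037), Pow(Add(Mul(Rational(1, 2), Pow(36, -1), Add(-8, 36)), Rational(4153, 4223)), -1)) = Mul(-150, Pow(Add(Mul(Rational(1, 2), Rational(1, 36), 28), Rational(4153, 4223)), -1)) = Mul(-150, Pow(Add(Rational(7, 18), Rational(4153, 4223)), -1)) = Mul(-150, Pow(Rational(104315, 76014), -1)) = Mul(-150, Rational(76014, 104315)) = Rational(-2280420, 20863)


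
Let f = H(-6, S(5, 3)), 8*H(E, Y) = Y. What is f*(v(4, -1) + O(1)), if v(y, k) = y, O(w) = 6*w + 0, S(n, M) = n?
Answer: 25/4 ≈ 6.2500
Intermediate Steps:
O(w) = 6*w
H(E, Y) = Y/8
f = 5/8 (f = (⅛)*5 = 5/8 ≈ 0.62500)
f*(v(4, -1) + O(1)) = 5*(4 + 6*1)/8 = 5*(4 + 6)/8 = (5/8)*10 = 25/4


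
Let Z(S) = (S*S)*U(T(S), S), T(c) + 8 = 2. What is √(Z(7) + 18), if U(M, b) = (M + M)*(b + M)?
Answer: I*√570 ≈ 23.875*I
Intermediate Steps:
T(c) = -6 (T(c) = -8 + 2 = -6)
U(M, b) = 2*M*(M + b) (U(M, b) = (2*M)*(M + b) = 2*M*(M + b))
Z(S) = S²*(72 - 12*S) (Z(S) = (S*S)*(2*(-6)*(-6 + S)) = S²*(72 - 12*S))
√(Z(7) + 18) = √(12*7²*(6 - 1*7) + 18) = √(12*49*(6 - 7) + 18) = √(12*49*(-1) + 18) = √(-588 + 18) = √(-570) = I*√570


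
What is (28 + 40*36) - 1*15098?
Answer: -13630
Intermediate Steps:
(28 + 40*36) - 1*15098 = (28 + 1440) - 15098 = 1468 - 15098 = -13630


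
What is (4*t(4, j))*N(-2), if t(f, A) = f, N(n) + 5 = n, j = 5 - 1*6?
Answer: -112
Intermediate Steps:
j = -1 (j = 5 - 6 = -1)
N(n) = -5 + n
(4*t(4, j))*N(-2) = (4*4)*(-5 - 2) = 16*(-7) = -112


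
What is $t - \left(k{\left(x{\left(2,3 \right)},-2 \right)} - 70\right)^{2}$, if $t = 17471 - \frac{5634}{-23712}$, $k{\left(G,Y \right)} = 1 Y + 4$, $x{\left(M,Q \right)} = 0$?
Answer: $\frac{50772283}{3952} \approx 12847.0$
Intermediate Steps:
$k{\left(G,Y \right)} = 4 + Y$ ($k{\left(G,Y \right)} = Y + 4 = 4 + Y$)
$t = \frac{69046331}{3952}$ ($t = 17471 - - \frac{939}{3952} = 17471 + \frac{939}{3952} = \frac{69046331}{3952} \approx 17471.0$)
$t - \left(k{\left(x{\left(2,3 \right)},-2 \right)} - 70\right)^{2} = \frac{69046331}{3952} - \left(\left(4 - 2\right) - 70\right)^{2} = \frac{69046331}{3952} - \left(2 - 70\right)^{2} = \frac{69046331}{3952} - \left(-68\right)^{2} = \frac{69046331}{3952} - 4624 = \frac{50772283}{3952}$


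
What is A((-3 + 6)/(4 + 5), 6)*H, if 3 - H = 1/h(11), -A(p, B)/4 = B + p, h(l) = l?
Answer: -2432/33 ≈ -73.697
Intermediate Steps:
A(p, B) = -4*B - 4*p (A(p, B) = -4*(B + p) = -4*B - 4*p)
H = 32/11 (H = 3 - 1/11 = 32/11 ≈ 2.9091)
A((-3 + 6)/(4 + 5), 6)*H = (-4*6 - 4*(-3 + 6)/(4 + 5))*(32/11) = (-24 - 12/9)*(32/11) = (-24 - 4*1/3)*(32/11) = (-24 - 4/3)*(32/11) = -76/3*32/11 = -2432/33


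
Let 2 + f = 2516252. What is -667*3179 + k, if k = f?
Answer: 395857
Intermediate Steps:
f = 2516250 (f = -2 + 2516252 = 2516250)
k = 2516250
-667*3179 + k = -667*3179 + 2516250 = -2120393 + 2516250 = 395857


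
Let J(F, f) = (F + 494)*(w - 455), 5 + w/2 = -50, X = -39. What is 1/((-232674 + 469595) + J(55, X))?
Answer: -1/73264 ≈ -1.3649e-5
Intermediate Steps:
w = -110 (w = -10 + 2*(-50) = -10 - 100 = -110)
J(F, f) = -279110 - 565*F (J(F, f) = (F + 494)*(-110 - 455) = (494 + F)*(-565) = -279110 - 565*F)
1/((-232674 + 469595) + J(55, X)) = 1/((-232674 + 469595) + (-279110 - 565*55)) = 1/(236921 + (-279110 - 31075)) = 1/(236921 - 310185) = 1/(-73264) = -1/73264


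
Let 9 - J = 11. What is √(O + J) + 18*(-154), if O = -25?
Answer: -2772 + 3*I*√3 ≈ -2772.0 + 5.1962*I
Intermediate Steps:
J = -2 (J = 9 - 1*11 = 9 - 11 = -2)
√(O + J) + 18*(-154) = √(-25 - 2) + 18*(-154) = √(-27) - 2772 = 3*I*√3 - 2772 = -2772 + 3*I*√3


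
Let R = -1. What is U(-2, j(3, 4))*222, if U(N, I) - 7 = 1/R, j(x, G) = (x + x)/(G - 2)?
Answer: 1332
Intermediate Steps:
j(x, G) = 2*x/(-2 + G) (j(x, G) = (2*x)/(-2 + G) = 2*x/(-2 + G))
U(N, I) = 6 (U(N, I) = 7 + 1/(-1) = 7 - 1 = 6)
U(-2, j(3, 4))*222 = 6*222 = 1332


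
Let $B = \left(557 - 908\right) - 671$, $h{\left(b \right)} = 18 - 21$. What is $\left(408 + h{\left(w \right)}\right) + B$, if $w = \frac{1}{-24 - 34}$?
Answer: $-617$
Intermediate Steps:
$w = - \frac{1}{58}$ ($w = \frac{1}{-58} = - \frac{1}{58} \approx -0.017241$)
$h{\left(b \right)} = -3$
$B = -1022$ ($B = -351 - 671 = -1022$)
$\left(408 + h{\left(w \right)}\right) + B = \left(408 - 3\right) - 1022 = 405 - 1022 = -617$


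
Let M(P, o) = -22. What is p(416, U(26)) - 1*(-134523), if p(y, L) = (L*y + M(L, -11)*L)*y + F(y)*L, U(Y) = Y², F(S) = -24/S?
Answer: 110933588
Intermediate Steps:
p(y, L) = y*(-22*L + L*y) - 24*L/y (p(y, L) = (L*y - 22*L)*y + (-24/y)*L = (-22*L + L*y)*y - 24*L/y = y*(-22*L + L*y) - 24*L/y)
p(416, U(26)) - 1*(-134523) = 26²*(-24 + 416²*(-22 + 416))/416 - 1*(-134523) = 676*(1/416)*(-24 + 173056*394) + 134523 = 676*(1/416)*(-24 + 68184064) + 134523 = 676*(1/416)*68184040 + 134523 = 110799065 + 134523 = 110933588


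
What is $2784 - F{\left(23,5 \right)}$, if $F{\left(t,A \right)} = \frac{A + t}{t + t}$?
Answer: $\frac{64018}{23} \approx 2783.4$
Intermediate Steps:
$F{\left(t,A \right)} = \frac{A + t}{2 t}$
$2784 - F{\left(23,5 \right)} = 2784 - \frac{5 + 23}{2 \cdot 23} = 2784 - \frac{1}{2} \cdot \frac{1}{23} \cdot 28 = 2784 - \frac{14}{23} = \frac{64018}{23}$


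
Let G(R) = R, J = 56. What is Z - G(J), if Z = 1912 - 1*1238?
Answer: 618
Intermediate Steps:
Z = 674 (Z = 1912 - 1238 = 674)
Z - G(J) = 674 - 1*56 = 674 - 56 = 618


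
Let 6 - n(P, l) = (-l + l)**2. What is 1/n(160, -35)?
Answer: 1/6 ≈ 0.16667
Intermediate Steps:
n(P, l) = 6 (n(P, l) = 6 - (-l + l)**2 = 6 - 1*0**2 = 6 - 1*0 = 6 + 0 = 6)
1/n(160, -35) = 1/6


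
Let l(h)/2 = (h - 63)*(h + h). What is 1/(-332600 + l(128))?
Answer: -1/299320 ≈ -3.3409e-6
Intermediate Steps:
l(h) = 4*h*(-63 + h) (l(h) = 2*((h - 63)*(h + h)) = 2*((-63 + h)*(2*h)) = 2*(2*h*(-63 + h)) = 4*h*(-63 + h))
1/(-332600 + l(128)) = 1/(-332600 + 4*128*(-63 + 128)) = 1/(-332600 + 4*128*65) = 1/(-332600 + 33280) = 1/(-299320) = -1/299320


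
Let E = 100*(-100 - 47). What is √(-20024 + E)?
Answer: 2*I*√8681 ≈ 186.34*I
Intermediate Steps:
E = -14700 (E = 100*(-147) = -14700)
√(-20024 + E) = √(-20024 - 14700) = √(-34724) = 2*I*√8681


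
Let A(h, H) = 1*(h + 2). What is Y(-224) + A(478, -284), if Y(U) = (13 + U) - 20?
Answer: 249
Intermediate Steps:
A(h, H) = 2 + h (A(h, H) = 1*(2 + h) = 2 + h)
Y(U) = -7 + U
Y(-224) + A(478, -284) = (-7 - 224) + (2 + 478) = -231 + 480 = 249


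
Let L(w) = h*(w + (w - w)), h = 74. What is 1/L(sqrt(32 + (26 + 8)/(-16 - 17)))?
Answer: sqrt(33726)/75628 ≈ 0.0024283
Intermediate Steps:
L(w) = 74*w (L(w) = 74*(w + (w - w)) = 74*(w + 0) = 74*w)
1/L(sqrt(32 + (26 + 8)/(-16 - 17))) = 1/(74*sqrt(32 + (26 + 8)/(-16 - 17))) = 1/(74*sqrt(32 + 34/(-33))) = 1/(74*sqrt(32 + 34*(-1/33))) = 1/(74*sqrt(32 - 34/33)) = 1/(74*sqrt(1022/33)) = 1/(74*(sqrt(33726)/33)) = 1/(74*sqrt(33726)/33) = sqrt(33726)/75628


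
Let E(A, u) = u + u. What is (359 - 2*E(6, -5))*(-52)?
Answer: -19708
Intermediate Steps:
E(A, u) = 2*u
(359 - 2*E(6, -5))*(-52) = (359 - 4*(-5))*(-52) = (359 - 2*(-10))*(-52) = (359 + 20)*(-52) = 379*(-52) = -19708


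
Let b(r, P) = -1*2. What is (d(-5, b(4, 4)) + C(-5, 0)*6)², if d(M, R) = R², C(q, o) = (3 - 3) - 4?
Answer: 400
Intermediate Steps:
b(r, P) = -2
C(q, o) = -4 (C(q, o) = 0 - 4 = -4)
(d(-5, b(4, 4)) + C(-5, 0)*6)² = ((-2)² - 4*6)² = (4 - 24)² = (-20)² = 400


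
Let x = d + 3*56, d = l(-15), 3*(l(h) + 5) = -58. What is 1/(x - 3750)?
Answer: -3/10819 ≈ -0.00027729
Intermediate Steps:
l(h) = -73/3 (l(h) = -5 + (⅓)*(-58) = -5 - 58/3 = -73/3)
d = -73/3 ≈ -24.333
x = 431/3 (x = -73/3 + 3*56 = -73/3 + 168 = 431/3 ≈ 143.67)
1/(x - 3750) = 1/(431/3 - 3750) = 1/(-10819/3) = -3/10819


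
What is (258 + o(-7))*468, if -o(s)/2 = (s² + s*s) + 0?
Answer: 29016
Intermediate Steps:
o(s) = -4*s² (o(s) = -2*((s² + s*s) + 0) = -2*((s² + s²) + 0) = -2*(2*s² + 0) = -4*s²)
(258 + o(-7))*468 = (258 - 4*(-7)²)*468 = (258 - 4*49)*468 = (258 - 196)*468 = 62*468 = 29016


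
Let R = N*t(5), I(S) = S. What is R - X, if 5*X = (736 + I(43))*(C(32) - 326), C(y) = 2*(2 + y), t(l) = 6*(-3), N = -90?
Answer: 209082/5 ≈ 41816.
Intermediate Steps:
t(l) = -18
C(y) = 4 + 2*y
R = 1620 (R = -90*(-18) = 1620)
X = -200982/5 (X = ((736 + 43)*((4 + 2*32) - 326))/5 = (779*((4 + 64) - 326))/5 = (779*(68 - 326))/5 = (779*(-258))/5 = (1/5)*(-200982) = -200982/5 ≈ -40196.)
R - X = 1620 - 1*(-200982/5) = 1620 + 200982/5 = 209082/5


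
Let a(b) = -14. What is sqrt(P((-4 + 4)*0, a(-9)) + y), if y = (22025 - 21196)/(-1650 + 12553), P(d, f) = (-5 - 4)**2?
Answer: 2*sqrt(2409486679)/10903 ≈ 9.0042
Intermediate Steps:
P(d, f) = 81 (P(d, f) = (-9)**2 = 81)
y = 829/10903 ≈ 0.076034
sqrt(P((-4 + 4)*0, a(-9)) + y) = sqrt(81 + 829/10903) = sqrt(883972/10903) = 2*sqrt(2409486679)/10903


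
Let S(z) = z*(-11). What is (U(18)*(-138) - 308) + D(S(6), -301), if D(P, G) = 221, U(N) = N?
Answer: -2571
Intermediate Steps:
S(z) = -11*z
(U(18)*(-138) - 308) + D(S(6), -301) = (18*(-138) - 308) + 221 = (-2484 - 308) + 221 = -2792 + 221 = -2571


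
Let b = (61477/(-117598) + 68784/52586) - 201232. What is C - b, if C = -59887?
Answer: 33618223662475/237846478 ≈ 1.4134e+5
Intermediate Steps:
b = -47862135690461/237846478 (b = (61477*(-1/117598) + 68784*(1/52586)) - 201232 = (-4729/9046 + 34392/26293) - 201232 = 186770435/237846478 - 201232 = -47862135690461/237846478 ≈ -2.0123e+5)
C - b = -59887 - 1*(-47862135690461/237846478) = -59887 + 47862135690461/237846478 = 33618223662475/237846478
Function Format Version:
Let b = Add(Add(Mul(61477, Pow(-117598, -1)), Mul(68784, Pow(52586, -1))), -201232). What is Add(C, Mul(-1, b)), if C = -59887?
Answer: Rational(33618223662475, 237846478) ≈ 1.4134e+5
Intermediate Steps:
b = Rational(-47862135690461, 237846478) (b = Add(Add(Mul(61477, Rational(-1, 117598)), Mul(68784, Rational(1, 52586))), -201232) = Add(Add(Rational(-4729, 9046), Rational(34392, 26293)), -201232) = Add(Rational(186770435, 237846478), -201232) = Rational(-47862135690461, 237846478) ≈ -2.0123e+5)
Add(C, Mul(-1, b)) = Add(-59887, Mul(-1, Rational(-47862135690461, 237846478))) = Add(-59887, Rational(47862135690461, 237846478)) = Rational(33618223662475, 237846478)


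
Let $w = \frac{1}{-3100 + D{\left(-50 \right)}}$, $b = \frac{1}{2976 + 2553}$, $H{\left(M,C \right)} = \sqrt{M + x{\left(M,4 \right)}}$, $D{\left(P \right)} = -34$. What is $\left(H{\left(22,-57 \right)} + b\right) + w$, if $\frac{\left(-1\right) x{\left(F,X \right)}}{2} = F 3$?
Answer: $- \frac{2395}{17327886} + i \sqrt{110} \approx -0.00013822 + 10.488 i$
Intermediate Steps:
$x{\left(F,X \right)} = - 6 F$ ($x{\left(F,X \right)} = - 2 F 3 = - 2 \cdot 3 F = - 6 F$)
$H{\left(M,C \right)} = \sqrt{5} \sqrt{- M}$ ($H{\left(M,C \right)} = \sqrt{M - 6 M} = \sqrt{- 5 M} = \sqrt{5} \sqrt{- M}$)
$b = \frac{1}{5529} \approx 0.00018086$
$w = - \frac{1}{3134}$ ($w = \frac{1}{-3100 - 34} = \frac{1}{-3134} = - \frac{1}{3134} \approx -0.00031908$)
$\left(H{\left(22,-57 \right)} + b\right) + w = \left(\sqrt{5} \sqrt{\left(-1\right) 22} + \frac{1}{5529}\right) - \frac{1}{3134} = \left(\sqrt{5} \sqrt{-22} + \frac{1}{5529}\right) - \frac{1}{3134} = \left(\sqrt{5} i \sqrt{22} + \frac{1}{5529}\right) - \frac{1}{3134} = \left(i \sqrt{110} + \frac{1}{5529}\right) - \frac{1}{3134} = \left(\frac{1}{5529} + i \sqrt{110}\right) - \frac{1}{3134} = - \frac{2395}{17327886} + i \sqrt{110}$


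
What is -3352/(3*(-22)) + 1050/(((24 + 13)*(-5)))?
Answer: 55082/1221 ≈ 45.112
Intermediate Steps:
-3352/(3*(-22)) + 1050/(((24 + 13)*(-5))) = -3352/(-66) + 1050/((37*(-5))) = -3352*(-1/66) + 1050/(-185) = 1676/33 + 1050*(-1/185) = 1676/33 - 210/37 = 55082/1221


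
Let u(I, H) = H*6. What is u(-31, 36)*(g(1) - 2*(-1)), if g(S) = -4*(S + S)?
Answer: -1296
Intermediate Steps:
g(S) = -8*S
u(I, H) = 6*H
u(-31, 36)*(g(1) - 2*(-1)) = (6*36)*(-8*1 - 2*(-1)) = 216*(-8 + 2) = 216*(-6) = -1296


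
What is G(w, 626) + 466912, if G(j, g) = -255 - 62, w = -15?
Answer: 466595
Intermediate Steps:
G(j, g) = -317
G(w, 626) + 466912 = -317 + 466912 = 466595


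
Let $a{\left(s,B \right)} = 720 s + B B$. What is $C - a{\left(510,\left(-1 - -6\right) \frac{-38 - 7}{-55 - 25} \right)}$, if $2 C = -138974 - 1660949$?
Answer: $- \frac{324395369}{256} \approx -1.2672 \cdot 10^{6}$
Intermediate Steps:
$a{\left(s,B \right)} = B^{2} + 720 s$ ($a{\left(s,B \right)} = 720 s + B^{2} = B^{2} + 720 s$)
$C = - \frac{1799923}{2}$ ($C = \frac{-138974 - 1660949}{2} = \frac{1}{2} \left(-1799923\right) = - \frac{1799923}{2} \approx -8.9996 \cdot 10^{5}$)
$C - a{\left(510,\left(-1 - -6\right) \frac{-38 - 7}{-55 - 25} \right)} = - \frac{1799923}{2} - \left(\left(\left(-1 - -6\right) \frac{-38 - 7}{-55 - 25}\right)^{2} + 720 \cdot 510\right) = - \frac{1799923}{2} - \left(\left(\left(-1 + 6\right) \left(- \frac{45}{-80}\right)\right)^{2} + 367200\right) = - \frac{1799923}{2} - \left(\left(5 \left(\left(-45\right) \left(- \frac{1}{80}\right)\right)\right)^{2} + 367200\right) = - \frac{1799923}{2} - \left(\left(5 \cdot \frac{9}{16}\right)^{2} + 367200\right) = - \frac{1799923}{2} - \left(\left(\frac{45}{16}\right)^{2} + 367200\right) = - \frac{1799923}{2} - \left(\frac{2025}{256} + 367200\right) = - \frac{1799923}{2} - \frac{94005225}{256} = - \frac{324395369}{256}$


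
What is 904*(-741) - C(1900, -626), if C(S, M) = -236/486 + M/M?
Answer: -162777077/243 ≈ -6.6986e+5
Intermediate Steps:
C(S, M) = 125/243 (C(S, M) = -236*1/486 + 1 = -118/243 + 1 = 125/243)
904*(-741) - C(1900, -626) = 904*(-741) - 1*125/243 = -669864 - 125/243 = -162777077/243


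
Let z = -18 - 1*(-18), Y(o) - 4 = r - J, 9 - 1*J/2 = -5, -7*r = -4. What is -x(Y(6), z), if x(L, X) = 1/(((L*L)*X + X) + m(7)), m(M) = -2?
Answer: 1/2 ≈ 0.50000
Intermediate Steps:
r = 4/7 (r = -1/7*(-4) = 4/7 ≈ 0.57143)
J = 28 (J = 18 - 2*(-5) = 18 + 10 = 28)
Y(o) = -164/7 (Y(o) = 4 + (4/7 - 1*28) = 4 + (4/7 - 28) = 4 - 192/7 = -164/7)
z = 0 (z = -18 + 18 = 0)
x(L, X) = 1/(-2 + X + X*L**2) (x(L, X) = 1/(((L*L)*X + X) - 2) = 1/((L**2*X + X) - 2) = 1/((X*L**2 + X) - 2) = 1/((X + X*L**2) - 2) = 1/(-2 + X + X*L**2))
-x(Y(6), z) = -1/(-2 + 0 + 0*(-164/7)**2) = -1/(-2 + 0 + 0*(26896/49)) = -1/(-2 + 0 + 0) = -1/(-2) = -1*(-1/2) = 1/2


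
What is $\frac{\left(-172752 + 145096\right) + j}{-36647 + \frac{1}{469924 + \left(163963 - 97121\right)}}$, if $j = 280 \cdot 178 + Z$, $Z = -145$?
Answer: $- \frac{11829785874}{19670863601} \approx -0.60139$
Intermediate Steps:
$j = 49695$ ($j = 280 \cdot 178 - 145 = 49840 - 145 = 49695$)
$\frac{\left(-172752 + 145096\right) + j}{-36647 + \frac{1}{469924 + \left(163963 - 97121\right)}} = \frac{\left(-172752 + 145096\right) + 49695}{-36647 + \frac{1}{469924 + \left(163963 - 97121\right)}} = \frac{-27656 + 49695}{-36647 + \frac{1}{469924 + 66842}} = \frac{22039}{-36647 + \frac{1}{536766}} = \frac{22039}{- \frac{19670863601}{536766}} = 22039 \left(- \frac{536766}{19670863601}\right) = - \frac{11829785874}{19670863601}$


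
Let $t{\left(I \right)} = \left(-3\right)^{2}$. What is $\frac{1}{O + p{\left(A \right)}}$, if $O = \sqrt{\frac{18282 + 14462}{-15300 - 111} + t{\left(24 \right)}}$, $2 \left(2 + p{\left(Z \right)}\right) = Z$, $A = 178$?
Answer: $\frac{1340757}{116539904} - \frac{\sqrt{1632872505}}{116539904} \approx 0.011158$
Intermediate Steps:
$p{\left(Z \right)} = -2 + \frac{Z}{2}$
$t{\left(I \right)} = 9$
$O = \frac{\sqrt{1632872505}}{15411}$ ($O = \sqrt{\frac{18282 + 14462}{-15300 - 111} + 9} = \sqrt{\frac{32744}{-15411} + 9} = \sqrt{32744 \left(- \frac{1}{15411}\right) + 9} = \sqrt{- \frac{32744}{15411} + 9} = \sqrt{\frac{105955}{15411}} = \frac{\sqrt{1632872505}}{15411} \approx 2.6221$)
$\frac{1}{O + p{\left(A \right)}} = \frac{1}{\frac{\sqrt{1632872505}}{15411} + \left(-2 + \frac{1}{2} \cdot 178\right)} = \frac{1}{\frac{\sqrt{1632872505}}{15411} + \left(-2 + 89\right)} = \frac{1}{\frac{\sqrt{1632872505}}{15411} + 87} = \frac{1}{87 + \frac{\sqrt{1632872505}}{15411}}$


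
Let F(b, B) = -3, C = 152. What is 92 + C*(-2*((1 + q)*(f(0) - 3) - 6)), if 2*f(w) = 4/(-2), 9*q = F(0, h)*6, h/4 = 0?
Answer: 700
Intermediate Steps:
h = 0 (h = 4*0 = 0)
q = -2 (q = (-3*6)/9 = (⅑)*(-18) = -2)
f(w) = -1 (f(w) = (4/(-2))/2 = (4*(-½))/2 = (½)*(-2) = -1)
92 + C*(-2*((1 + q)*(f(0) - 3) - 6)) = 92 + 152*(-2*((1 - 2)*(-1 - 3) - 6)) = 92 + 152*(-2*(-1*(-4) - 6)) = 92 + 152*(-2*(4 - 6)) = 92 + 152*(-2*(-2)) = 92 + 152*4 = 92 + 608 = 700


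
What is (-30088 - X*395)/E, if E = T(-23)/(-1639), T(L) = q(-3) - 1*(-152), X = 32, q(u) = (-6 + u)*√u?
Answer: 10644741184/23347 + 630280728*I*√3/23347 ≈ 4.5594e+5 + 46759.0*I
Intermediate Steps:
q(u) = √u*(-6 + u)
T(L) = 152 - 9*I*√3 (T(L) = √(-3)*(-6 - 3) - 1*(-152) = (I*√3)*(-9) + 152 = -9*I*√3 + 152 = 152 - 9*I*√3)
E = -152/1639 + 9*I*√3/1639 (E = (152 - 9*I*√3)/(-1639) = (152 - 9*I*√3)*(-1/1639) = -152/1639 + 9*I*√3/1639 ≈ -0.092739 + 0.0095109*I)
(-30088 - X*395)/E = (-30088 - 32*395)/(-152/1639 + 9*I*√3/1639) = (-30088 - 1*12640)/(-152/1639 + 9*I*√3/1639) = (-30088 - 12640)/(-152/1639 + 9*I*√3/1639) = -42728/(-152/1639 + 9*I*√3/1639)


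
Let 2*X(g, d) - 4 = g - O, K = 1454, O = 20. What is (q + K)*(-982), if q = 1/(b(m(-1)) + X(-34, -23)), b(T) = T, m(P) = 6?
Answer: -27127750/19 ≈ -1.4278e+6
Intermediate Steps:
X(g, d) = -8 + g/2 (X(g, d) = 2 + (g - 1*20)/2 = 2 + (g - 20)/2 = 2 + (-20 + g)/2 = 2 + (-10 + g/2) = -8 + g/2)
q = -1/19 (q = 1/(6 + (-8 + (½)*(-34))) = 1/(6 + (-8 - 17)) = 1/(6 - 25) = 1/(-19) = -1/19 ≈ -0.052632)
(q + K)*(-982) = (-1/19 + 1454)*(-982) = (27625/19)*(-982) = -27127750/19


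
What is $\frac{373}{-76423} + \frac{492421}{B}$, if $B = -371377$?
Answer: $- \frac{37770813704}{28381744471} \approx -1.3308$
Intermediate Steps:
$\frac{373}{-76423} + \frac{492421}{B} = \frac{373}{-76423} + \frac{492421}{-371377} = 373 \left(- \frac{1}{76423}\right) + 492421 \left(- \frac{1}{371377}\right) = - \frac{373}{76423} - \frac{492421}{371377} = - \frac{37770813704}{28381744471}$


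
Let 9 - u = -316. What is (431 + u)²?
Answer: 571536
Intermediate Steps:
u = 325 (u = 9 - 1*(-316) = 9 + 316 = 325)
(431 + u)² = (431 + 325)² = 756² = 571536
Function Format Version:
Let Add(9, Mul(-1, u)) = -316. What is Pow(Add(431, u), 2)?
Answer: 571536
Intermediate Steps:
u = 325 (u = Add(9, Mul(-1, -316)) = Add(9, 316) = 325)
Pow(Add(431, u), 2) = Pow(Add(431, 325), 2) = Pow(756, 2) = 571536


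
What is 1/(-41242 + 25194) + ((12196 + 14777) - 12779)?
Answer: 227785311/16048 ≈ 14194.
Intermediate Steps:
1/(-41242 + 25194) + ((12196 + 14777) - 12779) = 1/(-16048) + (26973 - 12779) = -1/16048 + 14194 = 227785311/16048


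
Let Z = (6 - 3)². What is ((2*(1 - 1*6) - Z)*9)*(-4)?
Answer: 684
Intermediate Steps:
Z = 9 (Z = 3² = 9)
((2*(1 - 1*6) - Z)*9)*(-4) = ((2*(1 - 1*6) - 1*9)*9)*(-4) = ((2*(1 - 6) - 9)*9)*(-4) = ((2*(-5) - 9)*9)*(-4) = ((-10 - 9)*9)*(-4) = -19*9*(-4) = -171*(-4) = 684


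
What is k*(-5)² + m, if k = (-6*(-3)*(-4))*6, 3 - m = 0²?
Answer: -10797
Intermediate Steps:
m = 3 (m = 3 - 1*0² = 3 - 1*0 = 3 + 0 = 3)
k = -432 (k = (-3*(-6)*(-4))*6 = (18*(-4))*6 = -72*6 = -432)
k*(-5)² + m = -432*(-5)² + 3 = -432*25 + 3 = -10800 + 3 = -10797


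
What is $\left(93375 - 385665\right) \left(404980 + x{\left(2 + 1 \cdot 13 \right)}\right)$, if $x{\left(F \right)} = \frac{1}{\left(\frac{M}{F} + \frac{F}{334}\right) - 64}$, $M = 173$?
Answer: $- \frac{31088288061485700}{262633} \approx -1.1837 \cdot 10^{11}$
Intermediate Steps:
$x{\left(F \right)} = \frac{1}{-64 + \frac{173}{F} + \frac{F}{334}}$ ($x{\left(F \right)} = \frac{1}{\left(\frac{173}{F} + \frac{F}{334}\right) - 64} = \frac{1}{-64 + \frac{173}{F} + \frac{F}{334}}$)
$\left(93375 - 385665\right) \left(404980 + x{\left(2 + 1 \cdot 13 \right)}\right) = \left(93375 - 385665\right) \left(404980 + \frac{334 \left(2 + 1 \cdot 13\right)}{57782 + \left(2 + 1 \cdot 13\right)^{2} - 21376 \left(2 + 1 \cdot 13\right)}\right) = - 292290 \left(404980 + \frac{334 \left(2 + 13\right)}{57782 + \left(2 + 13\right)^{2} - 21376 \left(2 + 13\right)}\right) = - 292290 \left(404980 + 334 \cdot 15 \frac{1}{57782 + 15^{2} - 320640}\right) = - 292290 \left(404980 + 334 \cdot 15 \frac{1}{57782 + 225 - 320640}\right) = - 292290 \left(404980 + 334 \cdot 15 \frac{1}{-262633}\right) = - 292290 \left(404980 + 334 \cdot 15 \left(- \frac{1}{262633}\right)\right) = - 292290 \left(404980 - \frac{5010}{262633}\right) = \left(-292290\right) \frac{106361107330}{262633} = - \frac{31088288061485700}{262633}$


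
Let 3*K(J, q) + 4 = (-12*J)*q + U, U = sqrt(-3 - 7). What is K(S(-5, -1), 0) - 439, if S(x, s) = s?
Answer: -1321/3 + I*sqrt(10)/3 ≈ -440.33 + 1.0541*I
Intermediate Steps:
U = I*sqrt(10) (U = sqrt(-10) = I*sqrt(10) ≈ 3.1623*I)
K(J, q) = -4/3 - 4*J*q + I*sqrt(10)/3 (K(J, q) = -4/3 + ((-12*J)*q + I*sqrt(10))/3 = -4/3 + (-12*J*q + I*sqrt(10))/3 = -4/3 + (I*sqrt(10) - 12*J*q)/3 = -4/3 + (-4*J*q + I*sqrt(10)/3) = -4/3 - 4*J*q + I*sqrt(10)/3)
K(S(-5, -1), 0) - 439 = (-4/3 - 4*(-1)*0 + I*sqrt(10)/3) - 439 = (-4/3 + 0 + I*sqrt(10)/3) - 439 = (-4/3 + I*sqrt(10)/3) - 439 = -1321/3 + I*sqrt(10)/3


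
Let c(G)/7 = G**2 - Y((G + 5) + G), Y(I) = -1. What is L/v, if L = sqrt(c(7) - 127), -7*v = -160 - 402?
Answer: 7*sqrt(223)/562 ≈ 0.18600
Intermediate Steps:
v = 562/7 (v = -(-160 - 402)/7 = -1/7*(-562) = 562/7 ≈ 80.286)
c(G) = 7 + 7*G**2 (c(G) = 7*(G**2 - 1*(-1)) = 7*(G**2 + 1) = 7*(1 + G**2) = 7 + 7*G**2)
L = sqrt(223) (L = sqrt((7 + 7*7**2) - 127) = sqrt((7 + 7*49) - 127) = sqrt((7 + 343) - 127) = sqrt(350 - 127) = sqrt(223) ≈ 14.933)
L/v = sqrt(223)/(562/7) = sqrt(223)*(7/562) = 7*sqrt(223)/562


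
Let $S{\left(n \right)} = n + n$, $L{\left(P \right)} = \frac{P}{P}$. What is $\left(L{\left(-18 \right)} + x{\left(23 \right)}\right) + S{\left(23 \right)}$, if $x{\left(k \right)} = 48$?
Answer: $95$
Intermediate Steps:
$L{\left(P \right)} = 1$
$S{\left(n \right)} = 2 n$
$\left(L{\left(-18 \right)} + x{\left(23 \right)}\right) + S{\left(23 \right)} = \left(1 + 48\right) + 2 \cdot 23 = 49 + 46 = 95$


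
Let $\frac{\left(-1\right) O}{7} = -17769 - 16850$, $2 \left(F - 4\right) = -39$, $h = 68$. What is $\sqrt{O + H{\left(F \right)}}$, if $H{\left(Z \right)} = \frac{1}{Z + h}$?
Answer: $\frac{\sqrt{2671721535}}{105} \approx 492.27$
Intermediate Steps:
$F = - \frac{31}{2}$ ($F = 4 + \frac{1}{2} \left(-39\right) = 4 - \frac{39}{2} = - \frac{31}{2} \approx -15.5$)
$H{\left(Z \right)} = \frac{1}{68 + Z}$ ($H{\left(Z \right)} = \frac{1}{Z + 68} = \frac{1}{68 + Z}$)
$O = 242333$ ($O = - 7 \left(-17769 - 16850\right) = \left(-7\right) \left(-34619\right) = 242333$)
$\sqrt{O + H{\left(F \right)}} = \sqrt{242333 + \frac{1}{68 - \frac{31}{2}}} = \sqrt{242333 + \frac{1}{\frac{105}{2}}} = \sqrt{242333 + \frac{2}{105}} = \sqrt{\frac{25444967}{105}} = \frac{\sqrt{2671721535}}{105}$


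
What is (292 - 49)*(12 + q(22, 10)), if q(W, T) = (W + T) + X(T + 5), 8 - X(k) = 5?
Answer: 11421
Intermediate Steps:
X(k) = 3 (X(k) = 8 - 1*5 = 8 - 5 = 3)
q(W, T) = 3 + T + W (q(W, T) = (W + T) + 3 = (T + W) + 3 = 3 + T + W)
(292 - 49)*(12 + q(22, 10)) = (292 - 49)*(12 + (3 + 10 + 22)) = 243*(12 + 35) = 243*47 = 11421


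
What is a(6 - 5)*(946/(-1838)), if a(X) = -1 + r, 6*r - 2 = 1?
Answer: 473/1838 ≈ 0.25734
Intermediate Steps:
r = 1/2 (r = 1/3 + (1/6)*1 = 1/3 + 1/6 = 1/2 ≈ 0.50000)
a(X) = -1/2 (a(X) = -1 + 1/2 = -1/2)
a(6 - 5)*(946/(-1838)) = -473/(-1838) = -473*(-1)/1838 = -1/2*(-473/919) = 473/1838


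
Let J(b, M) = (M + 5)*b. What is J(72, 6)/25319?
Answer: 792/25319 ≈ 0.031281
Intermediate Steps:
J(b, M) = b*(5 + M) (J(b, M) = (5 + M)*b = b*(5 + M))
J(72, 6)/25319 = (72*(5 + 6))/25319 = (72*11)*(1/25319) = 792*(1/25319) = 792/25319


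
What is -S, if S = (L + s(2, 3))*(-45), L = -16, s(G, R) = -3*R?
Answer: -1125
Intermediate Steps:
S = 1125 (S = (-16 - 3*3)*(-45) = (-16 - 9)*(-45) = -25*(-45) = 1125)
-S = -1*1125 = -1125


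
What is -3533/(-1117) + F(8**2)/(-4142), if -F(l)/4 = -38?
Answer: 380629/121753 ≈ 3.1262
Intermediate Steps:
F(l) = 152 (F(l) = -4*(-38) = 152)
-3533/(-1117) + F(8**2)/(-4142) = -3533/(-1117) + 152/(-4142) = -3533*(-1/1117) + 152*(-1/4142) = 3533/1117 - 4/109 = 380629/121753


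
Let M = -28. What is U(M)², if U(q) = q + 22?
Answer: 36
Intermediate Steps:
U(q) = 22 + q
U(M)² = (22 - 28)² = (-6)² = 36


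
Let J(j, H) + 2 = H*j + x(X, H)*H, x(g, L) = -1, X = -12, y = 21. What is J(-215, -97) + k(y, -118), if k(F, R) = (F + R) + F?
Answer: 20874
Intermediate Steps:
J(j, H) = -2 - H + H*j (J(j, H) = -2 + (H*j - H) = -2 + (-H + H*j) = -2 - H + H*j)
k(F, R) = R + 2*F
J(-215, -97) + k(y, -118) = (-2 - 1*(-97) - 97*(-215)) + (-118 + 2*21) = (-2 + 97 + 20855) + (-118 + 42) = 20950 - 76 = 20874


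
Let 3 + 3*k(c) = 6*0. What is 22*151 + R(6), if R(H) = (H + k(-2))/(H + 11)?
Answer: 56479/17 ≈ 3322.3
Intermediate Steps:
k(c) = -1 (k(c) = -1 + (6*0)/3 = -1 + (⅓)*0 = -1 + 0 = -1)
R(H) = (-1 + H)/(11 + H) (R(H) = (H - 1)/(H + 11) = (-1 + H)/(11 + H))
22*151 + R(6) = 22*151 + (-1 + 6)/(11 + 6) = 3322 + 5/17 = 56479/17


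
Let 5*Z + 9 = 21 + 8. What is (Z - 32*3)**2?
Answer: 8464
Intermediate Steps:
Z = 4 (Z = -9/5 + (21 + 8)/5 = -9/5 + (1/5)*29 = -9/5 + 29/5 = 4)
(Z - 32*3)**2 = (4 - 32*3)**2 = (4 - 96)**2 = (-92)**2 = 8464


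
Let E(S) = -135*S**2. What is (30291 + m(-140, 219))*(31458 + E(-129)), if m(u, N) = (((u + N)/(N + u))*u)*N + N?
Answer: 332261550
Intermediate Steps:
m(u, N) = N + N*u (m(u, N) = (((N + u)/(N + u))*u)*N + N = (1*u)*N + N = u*N + N = N*u + N = N + N*u)
(30291 + m(-140, 219))*(31458 + E(-129)) = (30291 + 219*(1 - 140))*(31458 - 135*(-129)**2) = (30291 + 219*(-139))*(31458 - 135*16641) = (30291 - 30441)*(31458 - 2246535) = -150*(-2215077) = 332261550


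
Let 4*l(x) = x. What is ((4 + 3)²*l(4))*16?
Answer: 784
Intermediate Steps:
l(x) = x/4
((4 + 3)²*l(4))*16 = ((4 + 3)²*((¼)*4))*16 = (7²*1)*16 = (49*1)*16 = 49*16 = 784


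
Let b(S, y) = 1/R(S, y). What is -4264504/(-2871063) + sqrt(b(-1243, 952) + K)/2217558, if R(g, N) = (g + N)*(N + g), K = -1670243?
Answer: 4264504/2871063 + I*sqrt(141437847482)/645309378 ≈ 1.4853 + 0.00058279*I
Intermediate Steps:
R(g, N) = (N + g)**2 (R(g, N) = (N + g)*(N + g) = (N + g)**2)
b(S, y) = (S + y)**(-2) (b(S, y) = 1/((y + S)**2) = 1/((S + y)**2) = (S + y)**(-2))
-4264504/(-2871063) + sqrt(b(-1243, 952) + K)/2217558 = -4264504/(-2871063) + sqrt((-1243 + 952)**(-2) - 1670243)/2217558 = -4264504*(-1/2871063) + sqrt((-291)**(-2) - 1670243)*(1/2217558) = 4264504/2871063 + sqrt(1/84681 - 1670243)*(1/2217558) = 4264504/2871063 + sqrt(-141437847482/84681)*(1/2217558) = 4264504/2871063 + (I*sqrt(141437847482)/291)*(1/2217558) = 4264504/2871063 + I*sqrt(141437847482)/645309378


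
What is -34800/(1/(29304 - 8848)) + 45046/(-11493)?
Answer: -8181508163446/11493 ≈ -7.1187e+8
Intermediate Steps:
-34800/(1/(29304 - 8848)) + 45046/(-11493) = -34800/(1/20456) + 45046*(-1/11493) = -34800/1/20456 - 45046/11493 = -34800*20456 - 45046/11493 = -711868800 - 45046/11493 = -8181508163446/11493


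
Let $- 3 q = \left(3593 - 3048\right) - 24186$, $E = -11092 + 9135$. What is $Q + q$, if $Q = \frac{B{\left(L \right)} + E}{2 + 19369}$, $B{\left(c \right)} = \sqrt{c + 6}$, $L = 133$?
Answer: $\frac{50882660}{6457} + \frac{\sqrt{139}}{19371} \approx 7880.2$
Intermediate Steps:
$B{\left(c \right)} = \sqrt{6 + c}$
$E = -1957$
$Q = - \frac{1957}{19371} + \frac{\sqrt{139}}{19371}$ ($Q = \frac{\sqrt{6 + 133} - 1957}{2 + 19369} = \frac{\sqrt{139} - 1957}{19371} = \left(-1957 + \sqrt{139}\right) \frac{1}{19371} = - \frac{1957}{19371} + \frac{\sqrt{139}}{19371} \approx -0.10042$)
$q = \frac{23641}{3}$ ($q = - \frac{\left(3593 - 3048\right) - 24186}{3} = - \frac{545 - 24186}{3} = \left(- \frac{1}{3}\right) \left(-23641\right) = \frac{23641}{3} \approx 7880.3$)
$Q + q = \left(- \frac{1957}{19371} + \frac{\sqrt{139}}{19371}\right) + \frac{23641}{3} = \frac{50882660}{6457} + \frac{\sqrt{139}}{19371}$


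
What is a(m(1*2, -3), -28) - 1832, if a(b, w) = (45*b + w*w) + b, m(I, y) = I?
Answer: -956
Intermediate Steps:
a(b, w) = w² + 46*b (a(b, w) = (45*b + w²) + b = (w² + 45*b) + b = w² + 46*b)
a(m(1*2, -3), -28) - 1832 = ((-28)² + 46*(1*2)) - 1832 = (784 + 46*2) - 1832 = (784 + 92) - 1832 = 876 - 1832 = -956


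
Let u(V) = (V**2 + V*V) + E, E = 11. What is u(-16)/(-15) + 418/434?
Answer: -110356/3255 ≈ -33.904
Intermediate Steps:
u(V) = 11 + 2*V**2 (u(V) = (V**2 + V*V) + 11 = (V**2 + V**2) + 11 = 2*V**2 + 11 = 11 + 2*V**2)
u(-16)/(-15) + 418/434 = (11 + 2*(-16)**2)/(-15) + 418/434 = (11 + 2*256)*(-1/15) + 418*(1/434) = (11 + 512)*(-1/15) + 209/217 = 523*(-1/15) + 209/217 = -523/15 + 209/217 = -110356/3255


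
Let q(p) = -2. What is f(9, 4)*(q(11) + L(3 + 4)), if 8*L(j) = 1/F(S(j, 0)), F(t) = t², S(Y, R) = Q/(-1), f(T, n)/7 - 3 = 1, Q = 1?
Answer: -105/2 ≈ -52.500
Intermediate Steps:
f(T, n) = 28 (f(T, n) = 21 + 7*1 = 21 + 7 = 28)
S(Y, R) = -1 (S(Y, R) = 1/(-1) = 1*(-1) = -1)
L(j) = ⅛ (L(j) = 1/(8*((-1)²)) = (⅛)/1 = (⅛)*1 = ⅛)
f(9, 4)*(q(11) + L(3 + 4)) = 28*(-2 + ⅛) = 28*(-15/8) = -105/2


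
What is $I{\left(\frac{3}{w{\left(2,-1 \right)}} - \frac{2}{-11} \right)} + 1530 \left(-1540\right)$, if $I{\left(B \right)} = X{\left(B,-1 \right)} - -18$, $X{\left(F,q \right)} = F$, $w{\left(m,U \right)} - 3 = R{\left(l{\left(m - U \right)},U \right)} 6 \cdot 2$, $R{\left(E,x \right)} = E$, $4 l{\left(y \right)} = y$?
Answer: $- \frac{103671989}{44} \approx -2.3562 \cdot 10^{6}$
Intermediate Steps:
$l{\left(y \right)} = \frac{y}{4}$
$w{\left(m,U \right)} = 3 - 3 U + 3 m$ ($w{\left(m,U \right)} = 3 + \frac{m - U}{4} \cdot 6 \cdot 2 = 3 + \left(- \frac{U}{4} + \frac{m}{4}\right) 6 \cdot 2 = 3 + \left(- \frac{3 U}{2} + \frac{3 m}{2}\right) 2 = 3 - \left(- 3 m + 3 U\right) = 3 - 3 U + 3 m$)
$I{\left(B \right)} = 18 + B$ ($I{\left(B \right)} = B - -18 = B + 18 = 18 + B$)
$I{\left(\frac{3}{w{\left(2,-1 \right)}} - \frac{2}{-11} \right)} + 1530 \left(-1540\right) = \left(18 - \left(- \frac{2}{11} - \frac{3}{3 - -3 + 3 \cdot 2}\right)\right) + 1530 \left(-1540\right) = \left(18 - \left(- \frac{2}{11} - \frac{3}{3 + 3 + 6}\right)\right) - 2356200 = \left(18 + \left(\frac{3}{12} + \frac{2}{11}\right)\right) - 2356200 = \left(18 + \left(3 \cdot \frac{1}{12} + \frac{2}{11}\right)\right) - 2356200 = \left(18 + \left(\frac{1}{4} + \frac{2}{11}\right)\right) - 2356200 = \left(18 + \frac{19}{44}\right) - 2356200 = \frac{811}{44} - 2356200 = - \frac{103671989}{44}$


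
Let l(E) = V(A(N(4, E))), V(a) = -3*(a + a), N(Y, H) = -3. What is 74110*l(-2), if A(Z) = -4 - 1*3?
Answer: 3112620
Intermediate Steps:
A(Z) = -7 (A(Z) = -4 - 3 = -7)
V(a) = -6*a
l(E) = 42 (l(E) = -6*(-7) = 42)
74110*l(-2) = 74110*42 = 3112620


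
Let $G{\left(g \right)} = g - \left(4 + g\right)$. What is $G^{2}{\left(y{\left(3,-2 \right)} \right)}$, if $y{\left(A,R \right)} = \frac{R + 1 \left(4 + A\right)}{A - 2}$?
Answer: $16$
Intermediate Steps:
$y{\left(A,R \right)} = \frac{4 + A + R}{-2 + A}$ ($y{\left(A,R \right)} = \frac{R + \left(4 + A\right)}{-2 + A} = \frac{4 + A + R}{-2 + A}$)
$G{\left(g \right)} = -4$ ($G{\left(g \right)} = g - \left(4 + g\right) = -4$)
$G^{2}{\left(y{\left(3,-2 \right)} \right)} = \left(-4\right)^{2} = 16$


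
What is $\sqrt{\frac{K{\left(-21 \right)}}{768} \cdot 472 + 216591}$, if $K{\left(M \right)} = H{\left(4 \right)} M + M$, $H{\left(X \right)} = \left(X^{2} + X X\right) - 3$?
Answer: $\frac{13 \sqrt{20469}}{4} \approx 464.98$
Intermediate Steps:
$H{\left(X \right)} = -3 + 2 X^{2}$ ($H{\left(X \right)} = \left(X^{2} + X^{2}\right) - 3 = 2 X^{2} - 3 = -3 + 2 X^{2}$)
$K{\left(M \right)} = 30 M$ ($K{\left(M \right)} = \left(-3 + 2 \cdot 4^{2}\right) M + M = \left(-3 + 2 \cdot 16\right) M + M = \left(-3 + 32\right) M + M = 29 M + M = 30 M$)
$\sqrt{\frac{K{\left(-21 \right)}}{768} \cdot 472 + 216591} = \sqrt{\frac{30 \left(-21\right)}{768} \cdot 472 + 216591} = \sqrt{\left(-630\right) \frac{1}{768} \cdot 472 + 216591} = \sqrt{\left(- \frac{105}{128}\right) 472 + 216591} = \sqrt{- \frac{6195}{16} + 216591} = \sqrt{\frac{3459261}{16}} = \frac{13 \sqrt{20469}}{4}$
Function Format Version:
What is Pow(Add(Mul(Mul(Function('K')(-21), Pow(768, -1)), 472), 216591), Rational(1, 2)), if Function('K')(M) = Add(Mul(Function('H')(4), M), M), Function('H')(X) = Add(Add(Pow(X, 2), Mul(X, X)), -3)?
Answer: Mul(Rational(13, 4), Pow(20469, Rational(1, 2))) ≈ 464.98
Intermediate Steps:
Function('H')(X) = Add(-3, Mul(2, Pow(X, 2))) (Function('H')(X) = Add(Add(Pow(X, 2), Pow(X, 2)), -3) = Add(Mul(2, Pow(X, 2)), -3) = Add(-3, Mul(2, Pow(X, 2))))
Function('K')(M) = Mul(30, M) (Function('K')(M) = Add(Mul(Add(-3, Mul(2, Pow(4, 2))), M), M) = Add(Mul(Add(-3, Mul(2, 16)), M), M) = Add(Mul(Add(-3, 32), M), M) = Add(Mul(29, M), M) = Mul(30, M))
Pow(Add(Mul(Mul(Function('K')(-21), Pow(768, -1)), 472), 216591), Rational(1, 2)) = Pow(Add(Mul(Mul(Mul(30, -21), Pow(768, -1)), 472), 216591), Rational(1, 2)) = Pow(Add(Mul(Mul(-630, Rational(1, 768)), 472), 216591), Rational(1, 2)) = Pow(Add(Mul(Rational(-105, 128), 472), 216591), Rational(1, 2)) = Pow(Add(Rational(-6195, 16), 216591), Rational(1, 2)) = Pow(Rational(3459261, 16), Rational(1, 2)) = Mul(Rational(13, 4), Pow(20469, Rational(1, 2)))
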